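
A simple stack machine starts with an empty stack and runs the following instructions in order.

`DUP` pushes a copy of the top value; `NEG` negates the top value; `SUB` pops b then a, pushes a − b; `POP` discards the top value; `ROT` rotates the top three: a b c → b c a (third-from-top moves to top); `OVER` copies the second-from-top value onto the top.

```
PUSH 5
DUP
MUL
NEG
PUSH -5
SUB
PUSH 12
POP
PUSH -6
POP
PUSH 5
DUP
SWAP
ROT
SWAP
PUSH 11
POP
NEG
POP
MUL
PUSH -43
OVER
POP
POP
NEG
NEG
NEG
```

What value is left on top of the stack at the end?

PUSH 5   → [5]
DUP      → [5, 5]
MUL      → [25]
NEG      → [-25]
PUSH -5  → [-25, -5]
SUB      → [-20]
PUSH 12  → [-20, 12]
POP      → [-20]
PUSH -6  → [-20, -6]
POP      → [-20]
PUSH 5   → [-20, 5]
DUP      → [-20, 5, 5]
SWAP     → [-20, 5, 5]
ROT      → [5, 5, -20]
SWAP     → [5, -20, 5]
PUSH 11  → [5, -20, 5, 11]
POP      → [5, -20, 5]
NEG      → [5, -20, -5]
POP      → [5, -20]
MUL      → [-100]
PUSH -43 → [-100, -43]
OVER     → [-100, -43, -100]
POP      → [-100, -43]
POP      → [-100]
NEG      → [100]
NEG      → [-100]
NEG      → [100]

100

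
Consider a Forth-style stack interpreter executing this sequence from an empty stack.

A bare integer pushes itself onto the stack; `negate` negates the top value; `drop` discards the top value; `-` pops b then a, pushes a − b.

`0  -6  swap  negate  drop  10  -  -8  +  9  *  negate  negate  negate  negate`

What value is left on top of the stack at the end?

-216

0      -> 0
-6     -> 0 -6
swap   -> -6 0
negate -> -6 0
drop   -> -6
10     -> -6 10
-      -> -16
-8     -> -16 -8
+      -> -24
9      -> -24 9
*      -> -216
negate -> 216
negate -> -216
negate -> 216
negate -> -216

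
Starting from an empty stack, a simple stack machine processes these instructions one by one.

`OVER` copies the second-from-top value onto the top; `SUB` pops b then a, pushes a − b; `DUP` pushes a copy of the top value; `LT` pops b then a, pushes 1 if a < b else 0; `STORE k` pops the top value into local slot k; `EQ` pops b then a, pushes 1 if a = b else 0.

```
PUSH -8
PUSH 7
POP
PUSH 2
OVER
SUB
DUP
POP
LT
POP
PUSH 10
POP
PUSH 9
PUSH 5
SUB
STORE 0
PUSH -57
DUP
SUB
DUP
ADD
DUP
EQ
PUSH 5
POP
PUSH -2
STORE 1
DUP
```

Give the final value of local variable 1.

-2

PUSH -8  : -8
PUSH 7   : -8 7
POP      : -8
PUSH 2   : -8 2
OVER     : -8 2 -8
SUB      : -8 10
DUP      : -8 10 10
POP      : -8 10
LT       : 1
POP      : (empty)
PUSH 10  : 10
POP      : (empty)
PUSH 9   : 9
PUSH 5   : 9 5
SUB      : 4
STORE 0  : (empty)
PUSH -57 : -57
DUP      : -57 -57
SUB      : 0
DUP      : 0 0
ADD      : 0
DUP      : 0 0
EQ       : 1
PUSH 5   : 1 5
POP      : 1
PUSH -2  : 1 -2
STORE 1  : 1
DUP      : 1 1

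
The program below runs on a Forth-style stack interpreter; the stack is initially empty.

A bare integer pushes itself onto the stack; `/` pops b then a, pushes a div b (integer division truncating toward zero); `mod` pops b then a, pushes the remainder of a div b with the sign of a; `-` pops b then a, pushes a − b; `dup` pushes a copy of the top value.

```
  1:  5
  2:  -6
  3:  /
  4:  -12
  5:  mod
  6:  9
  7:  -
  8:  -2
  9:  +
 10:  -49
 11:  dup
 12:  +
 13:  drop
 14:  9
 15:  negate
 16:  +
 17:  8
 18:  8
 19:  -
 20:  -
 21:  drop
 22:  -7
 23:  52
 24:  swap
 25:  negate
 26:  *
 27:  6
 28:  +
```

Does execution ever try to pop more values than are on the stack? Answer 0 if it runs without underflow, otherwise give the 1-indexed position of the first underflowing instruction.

5      → [5]
-6     → [5, -6]
/      → [0]
-12    → [0, -12]
mod    → [0]
9      → [0, 9]
-      → [-9]
-2     → [-9, -2]
+      → [-11]
-49    → [-11, -49]
dup    → [-11, -49, -49]
+      → [-11, -98]
drop   → [-11]
9      → [-11, 9]
negate → [-11, -9]
+      → [-20]
8      → [-20, 8]
8      → [-20, 8, 8]
-      → [-20, 0]
-      → [-20]
drop   → []
-7     → [-7]
52     → [-7, 52]
swap   → [52, -7]
negate → [52, 7]
*      → [364]
6      → [364, 6]
+      → [370]

0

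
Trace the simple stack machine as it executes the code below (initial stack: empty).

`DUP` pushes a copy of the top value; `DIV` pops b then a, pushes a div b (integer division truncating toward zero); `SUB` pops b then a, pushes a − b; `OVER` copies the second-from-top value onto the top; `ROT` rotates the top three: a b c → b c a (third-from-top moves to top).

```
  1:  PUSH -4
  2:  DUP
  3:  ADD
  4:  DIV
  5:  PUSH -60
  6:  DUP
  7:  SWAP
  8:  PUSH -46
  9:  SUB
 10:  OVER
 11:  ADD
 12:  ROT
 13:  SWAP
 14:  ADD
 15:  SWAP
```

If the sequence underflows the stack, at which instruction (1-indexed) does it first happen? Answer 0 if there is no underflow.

PUSH -4 : [-4]
DUP     : [-4, -4]
ADD     : [-8]
DIV  — needs 2 operands, stack has 1 → underflow

4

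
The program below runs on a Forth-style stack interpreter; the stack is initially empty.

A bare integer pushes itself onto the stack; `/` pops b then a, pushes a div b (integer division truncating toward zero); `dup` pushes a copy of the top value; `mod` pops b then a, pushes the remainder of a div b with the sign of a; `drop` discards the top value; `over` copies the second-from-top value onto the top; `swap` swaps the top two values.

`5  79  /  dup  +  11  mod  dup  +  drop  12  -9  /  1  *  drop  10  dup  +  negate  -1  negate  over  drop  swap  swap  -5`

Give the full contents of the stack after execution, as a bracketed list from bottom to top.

[-20, 1, -5]

5      : 5
79     : 5 79
/      : 0
dup    : 0 0
+      : 0
11     : 0 11
mod    : 0
dup    : 0 0
+      : 0
drop   : (empty)
12     : 12
-9     : 12 -9
/      : -1
1      : -1 1
*      : -1
drop   : (empty)
10     : 10
dup    : 10 10
+      : 20
negate : -20
-1     : -20 -1
negate : -20 1
over   : -20 1 -20
drop   : -20 1
swap   : 1 -20
swap   : -20 1
-5     : -20 1 -5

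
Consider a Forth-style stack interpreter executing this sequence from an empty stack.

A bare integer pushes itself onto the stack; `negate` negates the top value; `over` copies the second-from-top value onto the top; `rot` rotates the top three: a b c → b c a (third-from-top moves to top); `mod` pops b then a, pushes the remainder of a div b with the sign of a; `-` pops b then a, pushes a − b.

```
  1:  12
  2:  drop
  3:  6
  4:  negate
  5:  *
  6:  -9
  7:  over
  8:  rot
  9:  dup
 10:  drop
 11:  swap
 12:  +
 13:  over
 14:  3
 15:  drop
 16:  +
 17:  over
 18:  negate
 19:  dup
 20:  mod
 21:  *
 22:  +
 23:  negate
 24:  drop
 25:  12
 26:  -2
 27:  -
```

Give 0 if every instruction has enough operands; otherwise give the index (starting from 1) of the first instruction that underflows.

12     → [12]
drop   → []
6      → [6]
negate → [-6]
*  — needs 2 operands, stack has 1 → underflow

5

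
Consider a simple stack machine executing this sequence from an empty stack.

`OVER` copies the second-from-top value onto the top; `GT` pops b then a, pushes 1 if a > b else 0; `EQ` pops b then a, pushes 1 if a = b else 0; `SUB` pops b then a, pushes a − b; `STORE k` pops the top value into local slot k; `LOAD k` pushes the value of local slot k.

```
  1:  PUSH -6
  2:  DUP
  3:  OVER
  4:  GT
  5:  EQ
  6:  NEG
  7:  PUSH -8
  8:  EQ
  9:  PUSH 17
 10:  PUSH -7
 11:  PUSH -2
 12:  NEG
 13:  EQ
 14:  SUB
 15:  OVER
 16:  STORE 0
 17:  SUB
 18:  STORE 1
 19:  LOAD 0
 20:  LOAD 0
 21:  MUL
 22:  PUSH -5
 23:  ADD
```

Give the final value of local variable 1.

PUSH -6 → [-6]
DUP     → [-6, -6]
OVER    → [-6, -6, -6]
GT      → [-6, 0]
EQ      → [0]
NEG     → [0]
PUSH -8 → [0, -8]
EQ      → [0]
PUSH 17 → [0, 17]
PUSH -7 → [0, 17, -7]
PUSH -2 → [0, 17, -7, -2]
NEG     → [0, 17, -7, 2]
EQ      → [0, 17, 0]
SUB     → [0, 17]
OVER    → [0, 17, 0]
STORE 0 → [0, 17]
SUB     → [-17]
STORE 1 → []
LOAD 0  → [0]
LOAD 0  → [0, 0]
MUL     → [0]
PUSH -5 → [0, -5]
ADD     → [-5]

-17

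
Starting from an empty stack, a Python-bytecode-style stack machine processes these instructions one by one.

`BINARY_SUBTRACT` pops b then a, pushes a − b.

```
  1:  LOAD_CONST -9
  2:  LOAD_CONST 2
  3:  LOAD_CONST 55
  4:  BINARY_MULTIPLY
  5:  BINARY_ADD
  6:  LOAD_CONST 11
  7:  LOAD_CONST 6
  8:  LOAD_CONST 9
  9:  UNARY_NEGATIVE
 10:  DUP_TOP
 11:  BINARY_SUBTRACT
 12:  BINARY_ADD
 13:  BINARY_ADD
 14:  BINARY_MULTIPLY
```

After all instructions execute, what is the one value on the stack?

1717

LOAD_CONST -9   → -9
LOAD_CONST 2    → -9 2
LOAD_CONST 55   → -9 2 55
BINARY_MULTIPLY → -9 110
BINARY_ADD      → 101
LOAD_CONST 11   → 101 11
LOAD_CONST 6    → 101 11 6
LOAD_CONST 9    → 101 11 6 9
UNARY_NEGATIVE  → 101 11 6 -9
DUP_TOP         → 101 11 6 -9 -9
BINARY_SUBTRACT → 101 11 6 0
BINARY_ADD      → 101 11 6
BINARY_ADD      → 101 17
BINARY_MULTIPLY → 1717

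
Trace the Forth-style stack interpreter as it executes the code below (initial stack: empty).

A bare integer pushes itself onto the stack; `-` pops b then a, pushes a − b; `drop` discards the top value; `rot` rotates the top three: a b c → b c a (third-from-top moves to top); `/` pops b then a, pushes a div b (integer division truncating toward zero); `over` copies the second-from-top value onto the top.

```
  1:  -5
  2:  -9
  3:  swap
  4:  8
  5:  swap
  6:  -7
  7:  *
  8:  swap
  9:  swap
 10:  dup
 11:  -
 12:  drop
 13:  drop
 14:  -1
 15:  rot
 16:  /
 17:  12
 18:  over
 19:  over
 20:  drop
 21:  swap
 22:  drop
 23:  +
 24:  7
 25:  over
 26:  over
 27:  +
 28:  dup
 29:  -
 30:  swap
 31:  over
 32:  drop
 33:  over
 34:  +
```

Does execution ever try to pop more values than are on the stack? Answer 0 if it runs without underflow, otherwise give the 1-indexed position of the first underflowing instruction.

-5   : [-5]
-9   : [-5, -9]
swap : [-9, -5]
8    : [-9, -5, 8]
swap : [-9, 8, -5]
-7   : [-9, 8, -5, -7]
*    : [-9, 8, 35]
swap : [-9, 35, 8]
swap : [-9, 8, 35]
dup  : [-9, 8, 35, 35]
-    : [-9, 8, 0]
drop : [-9, 8]
drop : [-9]
-1   : [-9, -1]
rot  — needs 3 operands, stack has 2 → underflow

15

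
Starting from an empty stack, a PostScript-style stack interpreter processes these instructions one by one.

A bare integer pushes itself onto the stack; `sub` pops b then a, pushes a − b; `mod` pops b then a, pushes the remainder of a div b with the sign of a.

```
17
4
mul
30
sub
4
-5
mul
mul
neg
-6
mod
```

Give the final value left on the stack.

4

17  : 17
4   : 17 4
mul : 68
30  : 68 30
sub : 38
4   : 38 4
-5  : 38 4 -5
mul : 38 -20
mul : -760
neg : 760
-6  : 760 -6
mod : 4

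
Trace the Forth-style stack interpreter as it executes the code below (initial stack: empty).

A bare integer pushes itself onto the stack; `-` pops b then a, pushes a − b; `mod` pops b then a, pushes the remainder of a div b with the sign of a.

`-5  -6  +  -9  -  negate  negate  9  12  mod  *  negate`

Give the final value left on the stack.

-5     -> -5
-6     -> -5 -6
+      -> -11
-9     -> -11 -9
-      -> -2
negate -> 2
negate -> -2
9      -> -2 9
12     -> -2 9 12
mod    -> -2 9
*      -> -18
negate -> 18

18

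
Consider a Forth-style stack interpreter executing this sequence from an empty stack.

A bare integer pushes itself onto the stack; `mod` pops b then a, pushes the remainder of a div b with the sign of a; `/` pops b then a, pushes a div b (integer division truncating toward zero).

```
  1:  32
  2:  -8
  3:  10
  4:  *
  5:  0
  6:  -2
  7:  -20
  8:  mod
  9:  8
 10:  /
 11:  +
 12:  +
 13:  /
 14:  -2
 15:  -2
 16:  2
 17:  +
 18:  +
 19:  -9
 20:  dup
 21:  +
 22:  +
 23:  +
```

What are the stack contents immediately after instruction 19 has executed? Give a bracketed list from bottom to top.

[0, -2, -9]

32  : [32]
-8  : [32, -8]
10  : [32, -8, 10]
*   : [32, -80]
0   : [32, -80, 0]
-2  : [32, -80, 0, -2]
-20 : [32, -80, 0, -2, -20]
mod : [32, -80, 0, -2]
8   : [32, -80, 0, -2, 8]
/   : [32, -80, 0, 0]
+   : [32, -80, 0]
+   : [32, -80]
/   : [0]
-2  : [0, -2]
-2  : [0, -2, -2]
2   : [0, -2, -2, 2]
+   : [0, -2, 0]
+   : [0, -2]
-9  : [0, -2, -9]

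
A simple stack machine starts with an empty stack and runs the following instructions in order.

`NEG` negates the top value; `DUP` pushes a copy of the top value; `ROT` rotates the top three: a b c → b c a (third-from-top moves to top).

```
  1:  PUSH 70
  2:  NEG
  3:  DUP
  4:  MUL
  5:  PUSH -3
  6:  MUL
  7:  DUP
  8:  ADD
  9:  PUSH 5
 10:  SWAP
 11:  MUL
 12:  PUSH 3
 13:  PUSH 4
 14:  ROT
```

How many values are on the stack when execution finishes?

3

PUSH 70  [70]
NEG      [-70]
DUP      [-70, -70]
MUL      [4900]
PUSH -3  [4900, -3]
MUL      [-14700]
DUP      [-14700, -14700]
ADD      [-29400]
PUSH 5   [-29400, 5]
SWAP     [5, -29400]
MUL      [-147000]
PUSH 3   [-147000, 3]
PUSH 4   [-147000, 3, 4]
ROT      [3, 4, -147000]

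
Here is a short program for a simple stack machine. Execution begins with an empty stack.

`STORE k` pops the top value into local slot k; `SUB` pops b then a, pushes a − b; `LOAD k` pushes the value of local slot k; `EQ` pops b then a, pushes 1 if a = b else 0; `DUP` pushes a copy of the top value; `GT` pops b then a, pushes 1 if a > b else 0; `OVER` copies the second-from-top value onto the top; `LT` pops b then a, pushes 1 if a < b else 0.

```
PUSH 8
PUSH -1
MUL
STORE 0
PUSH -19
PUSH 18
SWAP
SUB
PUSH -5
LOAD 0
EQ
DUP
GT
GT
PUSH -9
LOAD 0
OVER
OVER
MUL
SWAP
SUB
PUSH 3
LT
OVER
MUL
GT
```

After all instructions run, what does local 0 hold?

PUSH 8   : 8
PUSH -1  : 8 -1
MUL      : -8
STORE 0  : (empty)
PUSH -19 : -19
PUSH 18  : -19 18
SWAP     : 18 -19
SUB      : 37
PUSH -5  : 37 -5
LOAD 0   : 37 -5 -8
EQ       : 37 0
DUP      : 37 0 0
GT       : 37 0
GT       : 1
PUSH -9  : 1 -9
LOAD 0   : 1 -9 -8
OVER     : 1 -9 -8 -9
OVER     : 1 -9 -8 -9 -8
MUL      : 1 -9 -8 72
SWAP     : 1 -9 72 -8
SUB      : 1 -9 80
PUSH 3   : 1 -9 80 3
LT       : 1 -9 0
OVER     : 1 -9 0 -9
MUL      : 1 -9 0
GT       : 1 0

-8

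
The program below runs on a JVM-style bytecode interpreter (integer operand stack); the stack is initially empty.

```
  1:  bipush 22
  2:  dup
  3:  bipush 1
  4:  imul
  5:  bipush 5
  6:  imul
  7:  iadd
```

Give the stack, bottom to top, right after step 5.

bipush 22 : 22
dup       : 22 22
bipush 1  : 22 22 1
imul      : 22 22
bipush 5  : 22 22 5

[22, 22, 5]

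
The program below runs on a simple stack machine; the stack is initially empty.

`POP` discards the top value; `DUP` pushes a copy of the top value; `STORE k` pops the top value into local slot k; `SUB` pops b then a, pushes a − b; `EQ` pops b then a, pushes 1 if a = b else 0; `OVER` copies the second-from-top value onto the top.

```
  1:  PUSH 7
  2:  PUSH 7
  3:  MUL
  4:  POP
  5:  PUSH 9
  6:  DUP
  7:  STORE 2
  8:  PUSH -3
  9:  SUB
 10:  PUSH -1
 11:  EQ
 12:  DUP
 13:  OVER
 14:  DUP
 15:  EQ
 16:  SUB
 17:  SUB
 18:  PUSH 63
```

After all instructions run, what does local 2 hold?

9

PUSH 7   [7]
PUSH 7   [7, 7]
MUL      [49]
POP      []
PUSH 9   [9]
DUP      [9, 9]
STORE 2  [9]
PUSH -3  [9, -3]
SUB      [12]
PUSH -1  [12, -1]
EQ       [0]
DUP      [0, 0]
OVER     [0, 0, 0]
DUP      [0, 0, 0, 0]
EQ       [0, 0, 1]
SUB      [0, -1]
SUB      [1]
PUSH 63  [1, 63]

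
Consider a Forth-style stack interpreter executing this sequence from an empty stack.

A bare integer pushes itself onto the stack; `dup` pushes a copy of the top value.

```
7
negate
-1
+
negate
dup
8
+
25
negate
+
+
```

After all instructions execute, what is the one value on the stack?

-1

7      → 7
negate → -7
-1     → -7 -1
+      → -8
negate → 8
dup    → 8 8
8      → 8 8 8
+      → 8 16
25     → 8 16 25
negate → 8 16 -25
+      → 8 -9
+      → -1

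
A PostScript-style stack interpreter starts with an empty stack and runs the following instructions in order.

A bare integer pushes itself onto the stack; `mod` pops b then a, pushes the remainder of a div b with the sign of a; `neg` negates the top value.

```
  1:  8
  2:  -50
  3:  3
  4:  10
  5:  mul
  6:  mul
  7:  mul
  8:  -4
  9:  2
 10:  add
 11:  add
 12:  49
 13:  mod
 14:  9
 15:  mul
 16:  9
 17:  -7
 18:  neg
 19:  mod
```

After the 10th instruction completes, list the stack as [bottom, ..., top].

[-12000, -2]

8   → [8]
-50 → [8, -50]
3   → [8, -50, 3]
10  → [8, -50, 3, 10]
mul → [8, -50, 30]
mul → [8, -1500]
mul → [-12000]
-4  → [-12000, -4]
2   → [-12000, -4, 2]
add → [-12000, -2]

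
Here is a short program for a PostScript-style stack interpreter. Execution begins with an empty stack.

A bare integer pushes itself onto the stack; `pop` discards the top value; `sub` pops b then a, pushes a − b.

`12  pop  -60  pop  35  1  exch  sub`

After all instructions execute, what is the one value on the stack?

12   → [12]
pop  → []
-60  → [-60]
pop  → []
35   → [35]
1    → [35, 1]
exch → [1, 35]
sub  → [-34]

-34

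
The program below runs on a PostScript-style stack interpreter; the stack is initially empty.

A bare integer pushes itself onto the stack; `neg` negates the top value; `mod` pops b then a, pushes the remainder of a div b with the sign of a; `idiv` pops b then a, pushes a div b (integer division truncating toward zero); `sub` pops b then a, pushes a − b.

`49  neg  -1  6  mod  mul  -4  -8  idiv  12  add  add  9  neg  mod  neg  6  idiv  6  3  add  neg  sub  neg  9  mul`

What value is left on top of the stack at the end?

-72

49   → [49]
neg  → [-49]
-1   → [-49, -1]
6    → [-49, -1, 6]
mod  → [-49, -1]
mul  → [49]
-4   → [49, -4]
-8   → [49, -4, -8]
idiv → [49, 0]
12   → [49, 0, 12]
add  → [49, 12]
add  → [61]
9    → [61, 9]
neg  → [61, -9]
mod  → [7]
neg  → [-7]
6    → [-7, 6]
idiv → [-1]
6    → [-1, 6]
3    → [-1, 6, 3]
add  → [-1, 9]
neg  → [-1, -9]
sub  → [8]
neg  → [-8]
9    → [-8, 9]
mul  → [-72]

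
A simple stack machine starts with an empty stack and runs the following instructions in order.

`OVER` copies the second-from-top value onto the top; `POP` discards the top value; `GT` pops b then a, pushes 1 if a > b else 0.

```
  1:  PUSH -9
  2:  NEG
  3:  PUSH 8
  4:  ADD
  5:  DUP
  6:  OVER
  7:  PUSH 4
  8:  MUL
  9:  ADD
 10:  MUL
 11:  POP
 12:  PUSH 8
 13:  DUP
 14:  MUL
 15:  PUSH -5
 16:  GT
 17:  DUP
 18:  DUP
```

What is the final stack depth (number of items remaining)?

3

PUSH -9 → -9
NEG     → 9
PUSH 8  → 9 8
ADD     → 17
DUP     → 17 17
OVER    → 17 17 17
PUSH 4  → 17 17 17 4
MUL     → 17 17 68
ADD     → 17 85
MUL     → 1445
POP     → (empty)
PUSH 8  → 8
DUP     → 8 8
MUL     → 64
PUSH -5 → 64 -5
GT      → 1
DUP     → 1 1
DUP     → 1 1 1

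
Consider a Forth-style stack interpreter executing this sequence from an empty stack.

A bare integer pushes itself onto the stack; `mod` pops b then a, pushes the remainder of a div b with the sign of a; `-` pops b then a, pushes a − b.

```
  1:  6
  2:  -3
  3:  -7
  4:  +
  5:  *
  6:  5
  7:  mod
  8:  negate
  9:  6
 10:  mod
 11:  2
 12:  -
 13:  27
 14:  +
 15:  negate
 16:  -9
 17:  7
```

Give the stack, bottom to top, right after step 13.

6      -> [6]
-3     -> [6, -3]
-7     -> [6, -3, -7]
+      -> [6, -10]
*      -> [-60]
5      -> [-60, 5]
mod    -> [0]
negate -> [0]
6      -> [0, 6]
mod    -> [0]
2      -> [0, 2]
-      -> [-2]
27     -> [-2, 27]

[-2, 27]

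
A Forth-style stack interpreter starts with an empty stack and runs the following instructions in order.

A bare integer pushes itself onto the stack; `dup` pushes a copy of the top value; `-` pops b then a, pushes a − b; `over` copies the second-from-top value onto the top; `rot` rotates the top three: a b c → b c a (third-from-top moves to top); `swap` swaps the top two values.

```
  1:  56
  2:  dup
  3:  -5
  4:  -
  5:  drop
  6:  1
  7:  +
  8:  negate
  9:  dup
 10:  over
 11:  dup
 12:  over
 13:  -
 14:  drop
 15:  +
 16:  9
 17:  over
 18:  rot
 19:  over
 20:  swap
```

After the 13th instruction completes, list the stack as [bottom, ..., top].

[-57, -57, -57, 0]

56     -> [56]
dup    -> [56, 56]
-5     -> [56, 56, -5]
-      -> [56, 61]
drop   -> [56]
1      -> [56, 1]
+      -> [57]
negate -> [-57]
dup    -> [-57, -57]
over   -> [-57, -57, -57]
dup    -> [-57, -57, -57, -57]
over   -> [-57, -57, -57, -57, -57]
-      -> [-57, -57, -57, 0]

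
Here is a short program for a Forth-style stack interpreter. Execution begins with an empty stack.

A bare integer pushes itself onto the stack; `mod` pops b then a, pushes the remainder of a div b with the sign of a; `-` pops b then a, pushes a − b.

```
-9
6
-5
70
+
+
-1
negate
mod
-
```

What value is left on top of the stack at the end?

-9

-9     -> [-9]
6      -> [-9, 6]
-5     -> [-9, 6, -5]
70     -> [-9, 6, -5, 70]
+      -> [-9, 6, 65]
+      -> [-9, 71]
-1     -> [-9, 71, -1]
negate -> [-9, 71, 1]
mod    -> [-9, 0]
-      -> [-9]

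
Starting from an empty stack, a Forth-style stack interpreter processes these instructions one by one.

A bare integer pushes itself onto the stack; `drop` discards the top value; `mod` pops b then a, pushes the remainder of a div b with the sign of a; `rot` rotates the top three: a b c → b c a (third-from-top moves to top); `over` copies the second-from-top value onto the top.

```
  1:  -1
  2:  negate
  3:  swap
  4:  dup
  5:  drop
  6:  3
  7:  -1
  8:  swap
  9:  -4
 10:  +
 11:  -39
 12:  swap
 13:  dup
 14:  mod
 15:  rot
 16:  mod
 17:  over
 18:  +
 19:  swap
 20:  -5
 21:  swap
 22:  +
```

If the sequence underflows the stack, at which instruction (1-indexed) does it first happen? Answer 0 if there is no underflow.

-1     → [-1]
negate → [1]
swap  — needs 2 operands, stack has 1 → underflow

3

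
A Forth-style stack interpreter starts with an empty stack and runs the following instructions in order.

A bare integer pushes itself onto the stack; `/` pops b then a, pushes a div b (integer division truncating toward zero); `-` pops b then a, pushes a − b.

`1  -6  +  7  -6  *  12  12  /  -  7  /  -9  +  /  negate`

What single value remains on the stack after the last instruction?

0

1       [1]
-6      [1, -6]
+       [-5]
7       [-5, 7]
-6      [-5, 7, -6]
*       [-5, -42]
12      [-5, -42, 12]
12      [-5, -42, 12, 12]
/       [-5, -42, 1]
-       [-5, -43]
7       [-5, -43, 7]
/       [-5, -6]
-9      [-5, -6, -9]
+       [-5, -15]
/       [0]
negate  [0]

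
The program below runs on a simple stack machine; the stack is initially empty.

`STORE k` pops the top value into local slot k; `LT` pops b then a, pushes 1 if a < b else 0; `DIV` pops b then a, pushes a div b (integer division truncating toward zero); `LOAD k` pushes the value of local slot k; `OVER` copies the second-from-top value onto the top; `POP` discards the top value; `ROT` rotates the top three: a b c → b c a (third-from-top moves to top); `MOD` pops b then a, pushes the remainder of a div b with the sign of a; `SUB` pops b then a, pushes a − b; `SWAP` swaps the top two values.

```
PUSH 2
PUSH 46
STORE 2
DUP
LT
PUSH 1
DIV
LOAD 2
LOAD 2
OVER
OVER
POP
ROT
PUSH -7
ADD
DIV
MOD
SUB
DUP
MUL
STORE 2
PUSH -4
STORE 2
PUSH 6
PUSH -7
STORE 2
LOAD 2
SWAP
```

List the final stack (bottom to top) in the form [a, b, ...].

[-7, 6]

PUSH 2  -> [2]
PUSH 46 -> [2, 46]
STORE 2 -> [2]
DUP     -> [2, 2]
LT      -> [0]
PUSH 1  -> [0, 1]
DIV     -> [0]
LOAD 2  -> [0, 46]
LOAD 2  -> [0, 46, 46]
OVER    -> [0, 46, 46, 46]
OVER    -> [0, 46, 46, 46, 46]
POP     -> [0, 46, 46, 46]
ROT     -> [0, 46, 46, 46]
PUSH -7 -> [0, 46, 46, 46, -7]
ADD     -> [0, 46, 46, 39]
DIV     -> [0, 46, 1]
MOD     -> [0, 0]
SUB     -> [0]
DUP     -> [0, 0]
MUL     -> [0]
STORE 2 -> []
PUSH -4 -> [-4]
STORE 2 -> []
PUSH 6  -> [6]
PUSH -7 -> [6, -7]
STORE 2 -> [6]
LOAD 2  -> [6, -7]
SWAP    -> [-7, 6]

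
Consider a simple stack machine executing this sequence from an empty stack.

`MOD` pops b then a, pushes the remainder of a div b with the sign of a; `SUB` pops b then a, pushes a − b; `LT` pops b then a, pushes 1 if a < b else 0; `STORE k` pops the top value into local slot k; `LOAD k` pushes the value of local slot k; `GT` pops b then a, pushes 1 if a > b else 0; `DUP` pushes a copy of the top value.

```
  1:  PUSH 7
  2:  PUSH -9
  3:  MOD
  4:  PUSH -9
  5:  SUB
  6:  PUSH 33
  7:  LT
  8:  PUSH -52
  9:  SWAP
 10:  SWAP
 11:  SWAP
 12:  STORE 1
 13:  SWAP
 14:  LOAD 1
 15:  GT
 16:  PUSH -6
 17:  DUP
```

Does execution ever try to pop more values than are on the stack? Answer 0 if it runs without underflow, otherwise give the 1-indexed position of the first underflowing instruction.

13

PUSH 7    [7]
PUSH -9   [7, -9]
MOD       [7]
PUSH -9   [7, -9]
SUB       [16]
PUSH 33   [16, 33]
LT        [1]
PUSH -52  [1, -52]
SWAP      [-52, 1]
SWAP      [1, -52]
SWAP      [-52, 1]
STORE 1   [-52]
SWAP  — needs 2 operands, stack has 1 → underflow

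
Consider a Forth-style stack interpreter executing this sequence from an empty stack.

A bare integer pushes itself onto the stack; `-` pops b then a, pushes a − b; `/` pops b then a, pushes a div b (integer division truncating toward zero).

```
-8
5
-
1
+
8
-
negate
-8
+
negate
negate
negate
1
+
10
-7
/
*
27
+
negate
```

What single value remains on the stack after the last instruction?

-38

-8     → -8
5      → -8 5
-      → -13
1      → -13 1
+      → -12
8      → -12 8
-      → -20
negate → 20
-8     → 20 -8
+      → 12
negate → -12
negate → 12
negate → -12
1      → -12 1
+      → -11
10     → -11 10
-7     → -11 10 -7
/      → -11 -1
*      → 11
27     → 11 27
+      → 38
negate → -38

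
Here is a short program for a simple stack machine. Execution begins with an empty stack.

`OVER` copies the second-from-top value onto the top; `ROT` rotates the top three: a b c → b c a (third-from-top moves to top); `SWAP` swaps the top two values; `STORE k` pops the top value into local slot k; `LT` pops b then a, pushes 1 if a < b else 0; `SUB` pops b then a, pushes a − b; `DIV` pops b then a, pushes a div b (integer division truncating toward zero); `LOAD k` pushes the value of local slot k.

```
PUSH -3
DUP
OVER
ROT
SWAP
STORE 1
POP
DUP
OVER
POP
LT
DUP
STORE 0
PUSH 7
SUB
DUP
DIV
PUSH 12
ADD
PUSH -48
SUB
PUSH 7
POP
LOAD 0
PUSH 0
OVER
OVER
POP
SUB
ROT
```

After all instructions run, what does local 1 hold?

PUSH -3  → -3
DUP      → -3 -3
OVER     → -3 -3 -3
ROT      → -3 -3 -3
SWAP     → -3 -3 -3
STORE 1  → -3 -3
POP      → -3
DUP      → -3 -3
OVER     → -3 -3 -3
POP      → -3 -3
LT       → 0
DUP      → 0 0
STORE 0  → 0
PUSH 7   → 0 7
SUB      → -7
DUP      → -7 -7
DIV      → 1
PUSH 12  → 1 12
ADD      → 13
PUSH -48 → 13 -48
SUB      → 61
PUSH 7   → 61 7
POP      → 61
LOAD 0   → 61 0
PUSH 0   → 61 0 0
OVER     → 61 0 0 0
OVER     → 61 0 0 0 0
POP      → 61 0 0 0
SUB      → 61 0 0
ROT      → 0 0 61

-3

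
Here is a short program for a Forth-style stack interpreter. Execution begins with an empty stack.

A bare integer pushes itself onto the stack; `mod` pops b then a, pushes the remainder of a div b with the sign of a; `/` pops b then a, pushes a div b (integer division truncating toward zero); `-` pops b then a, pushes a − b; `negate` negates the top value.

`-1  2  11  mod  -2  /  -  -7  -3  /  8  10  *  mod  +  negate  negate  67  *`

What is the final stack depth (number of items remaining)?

1

-1     -> -1
2      -> -1 2
11     -> -1 2 11
mod    -> -1 2
-2     -> -1 2 -2
/      -> -1 -1
-      -> 0
-7     -> 0 -7
-3     -> 0 -7 -3
/      -> 0 2
8      -> 0 2 8
10     -> 0 2 8 10
*      -> 0 2 80
mod    -> 0 2
+      -> 2
negate -> -2
negate -> 2
67     -> 2 67
*      -> 134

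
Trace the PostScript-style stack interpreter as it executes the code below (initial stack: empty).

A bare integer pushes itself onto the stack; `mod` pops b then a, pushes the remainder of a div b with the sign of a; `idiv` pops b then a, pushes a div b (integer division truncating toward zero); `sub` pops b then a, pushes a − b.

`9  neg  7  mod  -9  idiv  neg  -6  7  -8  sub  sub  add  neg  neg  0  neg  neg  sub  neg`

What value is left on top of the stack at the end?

21

9    : 9
neg  : -9
7    : -9 7
mod  : -2
-9   : -2 -9
idiv : 0
neg  : 0
-6   : 0 -6
7    : 0 -6 7
-8   : 0 -6 7 -8
sub  : 0 -6 15
sub  : 0 -21
add  : -21
neg  : 21
neg  : -21
0    : -21 0
neg  : -21 0
neg  : -21 0
sub  : -21
neg  : 21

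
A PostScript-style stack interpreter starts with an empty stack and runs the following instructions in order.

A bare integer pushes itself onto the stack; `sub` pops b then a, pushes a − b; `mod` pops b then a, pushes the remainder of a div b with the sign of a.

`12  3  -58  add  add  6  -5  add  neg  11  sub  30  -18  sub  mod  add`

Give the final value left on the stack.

12  → [12]
3   → [12, 3]
-58 → [12, 3, -58]
add → [12, -55]
add → [-43]
6   → [-43, 6]
-5  → [-43, 6, -5]
add → [-43, 1]
neg → [-43, -1]
11  → [-43, -1, 11]
sub → [-43, -12]
30  → [-43, -12, 30]
-18 → [-43, -12, 30, -18]
sub → [-43, -12, 48]
mod → [-43, -12]
add → [-55]

-55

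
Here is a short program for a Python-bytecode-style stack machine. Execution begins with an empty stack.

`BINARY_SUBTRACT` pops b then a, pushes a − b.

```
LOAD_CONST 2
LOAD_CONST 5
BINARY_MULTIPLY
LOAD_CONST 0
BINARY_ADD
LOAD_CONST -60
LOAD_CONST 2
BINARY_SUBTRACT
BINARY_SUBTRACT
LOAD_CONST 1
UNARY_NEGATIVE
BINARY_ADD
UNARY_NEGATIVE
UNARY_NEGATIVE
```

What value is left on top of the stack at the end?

71

LOAD_CONST 2    → [2]
LOAD_CONST 5    → [2, 5]
BINARY_MULTIPLY → [10]
LOAD_CONST 0    → [10, 0]
BINARY_ADD      → [10]
LOAD_CONST -60  → [10, -60]
LOAD_CONST 2    → [10, -60, 2]
BINARY_SUBTRACT → [10, -62]
BINARY_SUBTRACT → [72]
LOAD_CONST 1    → [72, 1]
UNARY_NEGATIVE  → [72, -1]
BINARY_ADD      → [71]
UNARY_NEGATIVE  → [-71]
UNARY_NEGATIVE  → [71]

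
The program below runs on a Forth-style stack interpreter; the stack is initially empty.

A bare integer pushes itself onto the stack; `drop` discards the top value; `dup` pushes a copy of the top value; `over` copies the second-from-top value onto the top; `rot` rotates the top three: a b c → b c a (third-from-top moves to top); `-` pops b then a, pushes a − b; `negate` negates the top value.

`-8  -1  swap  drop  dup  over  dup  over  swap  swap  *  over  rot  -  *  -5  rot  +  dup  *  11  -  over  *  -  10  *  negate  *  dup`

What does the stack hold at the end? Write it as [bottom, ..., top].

[0, 0]

-8      [-8]
-1      [-8, -1]
swap    [-1, -8]
drop    [-1]
dup     [-1, -1]
over    [-1, -1, -1]
dup     [-1, -1, -1, -1]
over    [-1, -1, -1, -1, -1]
swap    [-1, -1, -1, -1, -1]
swap    [-1, -1, -1, -1, -1]
*       [-1, -1, -1, 1]
over    [-1, -1, -1, 1, -1]
rot     [-1, -1, 1, -1, -1]
-       [-1, -1, 1, 0]
*       [-1, -1, 0]
-5      [-1, -1, 0, -5]
rot     [-1, 0, -5, -1]
+       [-1, 0, -6]
dup     [-1, 0, -6, -6]
*       [-1, 0, 36]
11      [-1, 0, 36, 11]
-       [-1, 0, 25]
over    [-1, 0, 25, 0]
*       [-1, 0, 0]
-       [-1, 0]
10      [-1, 0, 10]
*       [-1, 0]
negate  [-1, 0]
*       [0]
dup     [0, 0]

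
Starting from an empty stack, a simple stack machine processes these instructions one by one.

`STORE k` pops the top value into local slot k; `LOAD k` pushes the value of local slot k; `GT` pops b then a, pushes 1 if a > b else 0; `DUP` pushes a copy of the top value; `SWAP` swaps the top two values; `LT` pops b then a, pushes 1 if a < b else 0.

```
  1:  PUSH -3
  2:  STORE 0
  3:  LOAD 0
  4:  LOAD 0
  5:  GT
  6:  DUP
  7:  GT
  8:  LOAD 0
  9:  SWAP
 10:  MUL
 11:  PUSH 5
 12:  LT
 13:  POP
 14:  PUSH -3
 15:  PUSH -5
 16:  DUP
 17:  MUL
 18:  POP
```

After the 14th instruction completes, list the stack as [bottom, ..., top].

[-3]

PUSH -3  [-3]
STORE 0  []
LOAD 0   [-3]
LOAD 0   [-3, -3]
GT       [0]
DUP      [0, 0]
GT       [0]
LOAD 0   [0, -3]
SWAP     [-3, 0]
MUL      [0]
PUSH 5   [0, 5]
LT       [1]
POP      []
PUSH -3  [-3]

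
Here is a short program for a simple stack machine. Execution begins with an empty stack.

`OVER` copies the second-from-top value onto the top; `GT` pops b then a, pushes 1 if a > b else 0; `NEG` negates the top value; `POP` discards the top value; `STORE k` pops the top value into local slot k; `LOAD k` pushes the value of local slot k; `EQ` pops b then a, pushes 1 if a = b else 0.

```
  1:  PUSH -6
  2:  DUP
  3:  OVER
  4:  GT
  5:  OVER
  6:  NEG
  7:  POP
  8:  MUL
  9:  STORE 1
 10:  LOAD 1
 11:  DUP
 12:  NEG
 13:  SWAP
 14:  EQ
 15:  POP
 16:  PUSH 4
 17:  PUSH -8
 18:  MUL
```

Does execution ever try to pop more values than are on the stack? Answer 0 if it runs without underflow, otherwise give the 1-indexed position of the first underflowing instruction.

0

PUSH -6 : [-6]
DUP     : [-6, -6]
OVER    : [-6, -6, -6]
GT      : [-6, 0]
OVER    : [-6, 0, -6]
NEG     : [-6, 0, 6]
POP     : [-6, 0]
MUL     : [0]
STORE 1 : []
LOAD 1  : [0]
DUP     : [0, 0]
NEG     : [0, 0]
SWAP    : [0, 0]
EQ      : [1]
POP     : []
PUSH 4  : [4]
PUSH -8 : [4, -8]
MUL     : [-32]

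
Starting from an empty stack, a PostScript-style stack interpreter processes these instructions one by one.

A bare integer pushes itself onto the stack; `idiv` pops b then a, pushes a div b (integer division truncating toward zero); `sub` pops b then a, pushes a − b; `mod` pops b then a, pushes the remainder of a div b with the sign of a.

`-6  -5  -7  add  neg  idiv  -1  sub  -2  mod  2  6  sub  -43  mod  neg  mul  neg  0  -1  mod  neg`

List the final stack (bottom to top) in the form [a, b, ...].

-6    -6
-5    -6 -5
-7    -6 -5 -7
add   -6 -12
neg   -6 12
idiv  0
-1    0 -1
sub   1
-2    1 -2
mod   1
2     1 2
6     1 2 6
sub   1 -4
-43   1 -4 -43
mod   1 -4
neg   1 4
mul   4
neg   -4
0     -4 0
-1    -4 0 -1
mod   -4 0
neg   -4 0

[-4, 0]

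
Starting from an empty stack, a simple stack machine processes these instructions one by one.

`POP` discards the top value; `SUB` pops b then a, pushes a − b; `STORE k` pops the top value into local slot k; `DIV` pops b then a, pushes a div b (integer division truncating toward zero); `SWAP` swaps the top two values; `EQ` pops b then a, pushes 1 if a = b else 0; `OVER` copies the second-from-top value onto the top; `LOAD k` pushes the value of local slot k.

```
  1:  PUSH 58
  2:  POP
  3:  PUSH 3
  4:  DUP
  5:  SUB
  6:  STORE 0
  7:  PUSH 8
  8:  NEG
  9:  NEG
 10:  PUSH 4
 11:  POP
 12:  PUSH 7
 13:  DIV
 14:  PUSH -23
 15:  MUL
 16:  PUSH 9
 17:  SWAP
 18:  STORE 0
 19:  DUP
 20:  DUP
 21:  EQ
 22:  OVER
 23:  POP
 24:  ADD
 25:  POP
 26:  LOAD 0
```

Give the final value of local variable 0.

PUSH 58  → 58
POP      → (empty)
PUSH 3   → 3
DUP      → 3 3
SUB      → 0
STORE 0  → (empty)
PUSH 8   → 8
NEG      → -8
NEG      → 8
PUSH 4   → 8 4
POP      → 8
PUSH 7   → 8 7
DIV      → 1
PUSH -23 → 1 -23
MUL      → -23
PUSH 9   → -23 9
SWAP     → 9 -23
STORE 0  → 9
DUP      → 9 9
DUP      → 9 9 9
EQ       → 9 1
OVER     → 9 1 9
POP      → 9 1
ADD      → 10
POP      → (empty)
LOAD 0   → -23

-23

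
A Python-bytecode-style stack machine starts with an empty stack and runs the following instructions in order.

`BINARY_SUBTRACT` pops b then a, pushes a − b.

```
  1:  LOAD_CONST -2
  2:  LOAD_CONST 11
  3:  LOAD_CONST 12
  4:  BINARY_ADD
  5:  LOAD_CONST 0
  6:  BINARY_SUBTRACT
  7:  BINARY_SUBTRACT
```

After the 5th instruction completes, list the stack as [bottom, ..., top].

[-2, 23, 0]

LOAD_CONST -2 -> -2
LOAD_CONST 11 -> -2 11
LOAD_CONST 12 -> -2 11 12
BINARY_ADD    -> -2 23
LOAD_CONST 0  -> -2 23 0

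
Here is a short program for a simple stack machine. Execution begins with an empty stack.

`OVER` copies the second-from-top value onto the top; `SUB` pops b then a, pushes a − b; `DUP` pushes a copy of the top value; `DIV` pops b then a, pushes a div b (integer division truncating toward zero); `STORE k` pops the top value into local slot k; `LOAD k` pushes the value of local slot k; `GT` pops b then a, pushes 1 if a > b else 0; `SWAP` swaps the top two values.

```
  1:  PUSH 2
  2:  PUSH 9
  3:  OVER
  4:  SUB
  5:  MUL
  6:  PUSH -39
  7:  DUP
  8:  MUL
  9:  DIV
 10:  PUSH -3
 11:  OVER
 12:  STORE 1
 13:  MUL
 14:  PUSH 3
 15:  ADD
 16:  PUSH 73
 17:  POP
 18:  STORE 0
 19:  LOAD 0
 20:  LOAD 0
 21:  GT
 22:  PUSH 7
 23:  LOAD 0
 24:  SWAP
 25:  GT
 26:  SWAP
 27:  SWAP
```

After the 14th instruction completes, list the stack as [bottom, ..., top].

PUSH 2   -> 2
PUSH 9   -> 2 9
OVER     -> 2 9 2
SUB      -> 2 7
MUL      -> 14
PUSH -39 -> 14 -39
DUP      -> 14 -39 -39
MUL      -> 14 1521
DIV      -> 0
PUSH -3  -> 0 -3
OVER     -> 0 -3 0
STORE 1  -> 0 -3
MUL      -> 0
PUSH 3   -> 0 3

[0, 3]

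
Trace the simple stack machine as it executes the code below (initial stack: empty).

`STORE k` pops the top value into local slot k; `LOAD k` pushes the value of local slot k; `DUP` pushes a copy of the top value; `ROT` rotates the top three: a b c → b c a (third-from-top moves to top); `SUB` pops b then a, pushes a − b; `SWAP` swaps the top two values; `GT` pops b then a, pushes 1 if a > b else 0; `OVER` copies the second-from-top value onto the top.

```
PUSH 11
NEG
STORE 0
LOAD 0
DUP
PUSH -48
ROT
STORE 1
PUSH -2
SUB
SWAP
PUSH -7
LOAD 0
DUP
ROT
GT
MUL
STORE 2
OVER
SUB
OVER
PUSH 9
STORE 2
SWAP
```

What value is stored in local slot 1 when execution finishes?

-11

PUSH 11  -> 11
NEG      -> -11
STORE 0  -> (empty)
LOAD 0   -> -11
DUP      -> -11 -11
PUSH -48 -> -11 -11 -48
ROT      -> -11 -48 -11
STORE 1  -> -11 -48
PUSH -2  -> -11 -48 -2
SUB      -> -11 -46
SWAP     -> -46 -11
PUSH -7  -> -46 -11 -7
LOAD 0   -> -46 -11 -7 -11
DUP      -> -46 -11 -7 -11 -11
ROT      -> -46 -11 -11 -11 -7
GT       -> -46 -11 -11 0
MUL      -> -46 -11 0
STORE 2  -> -46 -11
OVER     -> -46 -11 -46
SUB      -> -46 35
OVER     -> -46 35 -46
PUSH 9   -> -46 35 -46 9
STORE 2  -> -46 35 -46
SWAP     -> -46 -46 35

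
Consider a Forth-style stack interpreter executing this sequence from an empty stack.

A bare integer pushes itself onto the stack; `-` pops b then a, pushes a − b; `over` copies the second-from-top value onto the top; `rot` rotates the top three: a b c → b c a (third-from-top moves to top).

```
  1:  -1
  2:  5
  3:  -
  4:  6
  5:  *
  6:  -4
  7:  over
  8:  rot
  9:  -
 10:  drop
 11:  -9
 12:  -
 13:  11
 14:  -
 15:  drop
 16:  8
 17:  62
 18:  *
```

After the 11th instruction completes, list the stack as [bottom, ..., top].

-1   → -1
5    → -1 5
-    → -6
6    → -6 6
*    → -36
-4   → -36 -4
over → -36 -4 -36
rot  → -4 -36 -36
-    → -4 0
drop → -4
-9   → -4 -9

[-4, -9]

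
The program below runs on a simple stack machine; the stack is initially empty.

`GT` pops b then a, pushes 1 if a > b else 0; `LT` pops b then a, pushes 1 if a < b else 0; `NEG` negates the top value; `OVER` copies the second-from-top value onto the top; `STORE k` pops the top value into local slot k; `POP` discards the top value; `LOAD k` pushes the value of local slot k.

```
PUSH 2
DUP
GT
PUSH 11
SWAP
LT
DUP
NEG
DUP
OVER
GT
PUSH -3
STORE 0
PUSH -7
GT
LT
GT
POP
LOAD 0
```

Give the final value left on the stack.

PUSH 2   [2]
DUP      [2, 2]
GT       [0]
PUSH 11  [0, 11]
SWAP     [11, 0]
LT       [0]
DUP      [0, 0]
NEG      [0, 0]
DUP      [0, 0, 0]
OVER     [0, 0, 0, 0]
GT       [0, 0, 0]
PUSH -3  [0, 0, 0, -3]
STORE 0  [0, 0, 0]
PUSH -7  [0, 0, 0, -7]
GT       [0, 0, 1]
LT       [0, 1]
GT       [0]
POP      []
LOAD 0   [-3]

-3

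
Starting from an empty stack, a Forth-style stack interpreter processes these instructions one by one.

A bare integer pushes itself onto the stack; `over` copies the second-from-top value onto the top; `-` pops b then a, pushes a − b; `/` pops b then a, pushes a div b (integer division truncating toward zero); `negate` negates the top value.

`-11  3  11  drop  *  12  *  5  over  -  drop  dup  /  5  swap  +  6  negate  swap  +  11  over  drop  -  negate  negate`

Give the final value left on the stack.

-11    -> [-11]
3      -> [-11, 3]
11     -> [-11, 3, 11]
drop   -> [-11, 3]
*      -> [-33]
12     -> [-33, 12]
*      -> [-396]
5      -> [-396, 5]
over   -> [-396, 5, -396]
-      -> [-396, 401]
drop   -> [-396]
dup    -> [-396, -396]
/      -> [1]
5      -> [1, 5]
swap   -> [5, 1]
+      -> [6]
6      -> [6, 6]
negate -> [6, -6]
swap   -> [-6, 6]
+      -> [0]
11     -> [0, 11]
over   -> [0, 11, 0]
drop   -> [0, 11]
-      -> [-11]
negate -> [11]
negate -> [-11]

-11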